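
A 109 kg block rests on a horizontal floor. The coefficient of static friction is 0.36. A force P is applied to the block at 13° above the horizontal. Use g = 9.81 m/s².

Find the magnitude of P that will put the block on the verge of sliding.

P ≈ 365 N

N = m g − P sin α (the pull lifts the block).
At impending slip, P cos α = μ_s N = μ_s (m g − P sin α).
Solving: P (cos α + μ_s sin α) = μ_s m g → P = 0.36×1070/(cos 13° + 0.36 sin 13°) = 385/1.055 = 365 N.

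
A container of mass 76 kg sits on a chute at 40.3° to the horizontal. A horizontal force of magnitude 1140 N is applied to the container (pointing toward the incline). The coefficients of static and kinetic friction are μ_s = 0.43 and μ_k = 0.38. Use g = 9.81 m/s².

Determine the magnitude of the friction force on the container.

f ≈ 387 N (down the incline)

Normal direction: N = m g cos θ + P sin θ = 1306 N.
Along the incline, the net driving force (taking up-slope positive) is P cos θ − m g sin θ = 869.4 − 482.2 = 387.2 N, so equilibrium requires friction f = -387.2 N (down-slope).
Maximum static friction: μ_s N = 0.43 × 1306 = 561.6 N.
|f_req| = 387.2 ≤ 561.6 N → the container is in equilibrium; friction equals the required value.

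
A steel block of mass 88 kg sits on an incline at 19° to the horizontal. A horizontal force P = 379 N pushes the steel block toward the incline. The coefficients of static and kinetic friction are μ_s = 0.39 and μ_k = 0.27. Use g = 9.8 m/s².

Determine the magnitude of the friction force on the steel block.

Resolve perpendicular to the incline: N = m g cos θ + P sin θ = 88×9.8×cos 19° + 379×sin 19° = 938.8 N.
Along the incline, the net driving force (taking up-slope positive) is P cos θ − m g sin θ = 358.4 − 280.8 = 77.58 N, so equilibrium requires friction f = -77.58 N (down-slope).
The limit of static friction is μ_s N = 366.1 N.
|f_req| = 77.58 ≤ 366.1 N → the steel block is in equilibrium; friction equals the required value.

f ≈ 77.6 N (down the incline)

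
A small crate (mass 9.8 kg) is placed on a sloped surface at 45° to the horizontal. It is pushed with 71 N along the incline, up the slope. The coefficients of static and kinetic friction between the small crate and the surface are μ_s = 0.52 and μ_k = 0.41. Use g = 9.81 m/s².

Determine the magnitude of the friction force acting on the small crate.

f ≈ 3.02 N (down the incline)

Normal force: N = m g cos θ = 9.8 × 9.81 × cos 45° = 67.98 N.
For equilibrium along the incline the friction force must supply f = m g sin θ − P = 67.98 − 71 = -3.02 N (positive meaning up-slope).
The static-friction ceiling is μ_s N = 0.52 × 67.98 = 35.35 N.
Since |-3.02| ≤ 35.35 N, static friction is sufficient; f equals the required value, not μ_s N.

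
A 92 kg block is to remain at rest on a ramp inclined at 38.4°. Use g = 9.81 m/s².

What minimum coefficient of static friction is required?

At the slip threshold m g sin θ = μ_s m g cos θ, so μ_s,min = tan θ.
μ_s,min = tan 38.4° = 0.793.

μ_s,min ≈ 0.793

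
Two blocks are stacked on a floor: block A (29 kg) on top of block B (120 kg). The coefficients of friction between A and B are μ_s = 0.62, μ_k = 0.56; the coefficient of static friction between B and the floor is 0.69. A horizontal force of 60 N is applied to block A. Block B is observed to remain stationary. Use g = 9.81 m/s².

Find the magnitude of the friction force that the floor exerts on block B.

The normal force B exerts on A is simply A's weight, N₁ = 284.5 N.
Maximum static friction on A from B: μ_s N₁ = 0.62×284.5 = 176.4 N.
P = 60 N is within that limit, so A and B move together (both at rest); the A–B friction is simply f₁ = P = 60 N.
B experiences an equal 60 N forward from A (third law). B is in equilibrium, so the floor supplies f₂ = 60 N of static friction (limit μ_s(m_A+m_B)g = 1009 N, not exceeded).

f ≈ 60 N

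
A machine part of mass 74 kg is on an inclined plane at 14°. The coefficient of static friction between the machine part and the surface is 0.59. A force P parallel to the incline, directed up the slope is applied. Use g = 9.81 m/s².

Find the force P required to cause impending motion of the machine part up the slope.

At impending motion up the slope, friction acts down-slope at its limit: f = μ_s N.
P is parallel to the surface, so N = m g cos θ = 704 N.
Along the incline: P = m g sin θ + μ_s N = 176 + 0.59×704 = 591 N.

P ≈ 591 N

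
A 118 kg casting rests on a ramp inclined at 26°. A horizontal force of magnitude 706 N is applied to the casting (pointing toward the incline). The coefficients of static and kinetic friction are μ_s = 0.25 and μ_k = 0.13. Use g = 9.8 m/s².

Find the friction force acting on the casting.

f ≈ 128 N (down the incline)

Normal direction: N = m g cos θ + P sin θ = 1349 N.
Along the incline, the net driving force (taking up-slope positive) is P cos θ − m g sin θ = 634.5 − 506.9 = 127.6 N, so equilibrium requires friction f = -127.6 N (down-slope).
Maximum static friction: μ_s N = 0.25 × 1349 = 337.2 N.
Since 127.6 N is within the 337.2 N limit, the casting stays put and friction is exactly 128 N.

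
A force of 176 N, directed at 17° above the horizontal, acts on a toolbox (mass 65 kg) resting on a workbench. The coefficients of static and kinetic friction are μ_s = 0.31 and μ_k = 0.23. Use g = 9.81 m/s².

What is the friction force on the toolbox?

f ≈ 168 N

N = m g − P sin α = 637.6 − 176×sin 17° = 586.2 N.
Horizontally, friction must balance P cos α = 168.3 N.
The static-friction limit is μ_s N = 181.7 N.
168.3 ≤ 181.7 N → static; friction equals the required 168 N.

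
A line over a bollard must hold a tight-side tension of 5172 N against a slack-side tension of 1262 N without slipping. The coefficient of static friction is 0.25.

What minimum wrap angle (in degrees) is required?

T₂/T₁ = e^{μβ} → β = ln(T₂/T₁)/μ.
β = ln(5172/1262)/0.25 = 1.411/0.25 = 5.642 rad.
In degrees: β = 5.642 × 180/π = 323°.

β_min ≈ 323°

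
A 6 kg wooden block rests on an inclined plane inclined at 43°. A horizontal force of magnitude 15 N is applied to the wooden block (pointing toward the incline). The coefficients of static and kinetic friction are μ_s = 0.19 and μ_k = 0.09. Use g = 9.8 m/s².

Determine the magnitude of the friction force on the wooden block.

The horizontal push has a component P sin θ into the surface, so N = m g cos θ + P sin θ = 43 + 10.23 = 53.23 N.
Parallel to the incline: P cos θ − m g sin θ = 10.97 − 40.1 = -29.13 N; the friction needed to balance this is 29.13 N acting up the slope.
The limit of static friction is μ_s N = 10.11 N.
The required 29.13 N exceeds the static limit, so the wooden block slides down-slope and f = μ_k N = 0.09×53.23 = 4.79 N.

f ≈ 4.79 N (up the incline)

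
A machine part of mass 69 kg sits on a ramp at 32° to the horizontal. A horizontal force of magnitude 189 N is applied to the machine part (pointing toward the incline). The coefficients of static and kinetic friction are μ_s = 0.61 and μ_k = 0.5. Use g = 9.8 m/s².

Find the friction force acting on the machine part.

f ≈ 198 N (up the incline)

The horizontal push has a component P sin θ into the surface, so N = m g cos θ + P sin θ = 573.5 + 100.2 = 673.6 N.
Along the incline, the net driving force (taking up-slope positive) is P cos θ − m g sin θ = 160.3 − 358.3 = -198.1 N, so equilibrium requires friction f = 198.1 N (up-slope).
Maximum static friction: μ_s N = 0.61 × 673.6 = 410.9 N.
|f_req| = 198.1 ≤ 410.9 N → the machine part is in equilibrium; friction equals the required value.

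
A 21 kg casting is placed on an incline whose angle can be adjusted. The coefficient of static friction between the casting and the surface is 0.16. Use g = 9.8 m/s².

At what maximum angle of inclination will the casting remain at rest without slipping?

θ_max ≈ 9.09°

At the slip threshold, m g sin θ = μ_s · m g cos θ, so tan θ = μ_s.
θ_max = arctan(0.16) = 9.09°.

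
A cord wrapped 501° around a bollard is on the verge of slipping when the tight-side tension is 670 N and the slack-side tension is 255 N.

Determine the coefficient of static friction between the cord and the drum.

T₂/T₁ = e^{μβ} → μ = ln(T₂/T₁)/β.
β = 501° = 8.744 rad.
μ = ln(670/255)/8.744 = ln(2.627)/8.744 = 0.11.

μ ≈ 0.11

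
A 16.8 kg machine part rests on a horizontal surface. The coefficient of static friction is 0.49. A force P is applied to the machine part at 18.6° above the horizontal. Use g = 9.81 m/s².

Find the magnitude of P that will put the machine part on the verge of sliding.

P ≈ 73.1 N

N = m g − P sin α (the pull lifts the machine part).
At impending slip, P cos α = μ_s N = μ_s (m g − P sin α).
Solving: P (cos α + μ_s sin α) = μ_s m g → P = 0.49×165/(cos 18.6° + 0.49 sin 18.6°) = 80.8/1.104 = 73.1 N.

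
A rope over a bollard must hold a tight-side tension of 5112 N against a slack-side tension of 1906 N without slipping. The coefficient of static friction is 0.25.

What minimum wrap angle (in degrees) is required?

β_min ≈ 226°

T₂/T₁ = e^{μβ} → β = ln(T₂/T₁)/μ.
β = ln(5112/1906)/0.25 = 0.9866/0.25 = 3.946 rad.
In degrees: β = 3.946 × 180/π = 226°.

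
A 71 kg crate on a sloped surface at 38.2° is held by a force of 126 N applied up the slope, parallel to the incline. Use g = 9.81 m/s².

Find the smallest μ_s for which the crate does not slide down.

μ_s,min ≈ 0.557

N = m g cos θ = 547.4 N.
Friction must make up the shortfall along the incline: f = m g sin θ − P = 430.7 − 126 = 304.7 N.
At the threshold f = μ_s N, so μ_s,min = 304.7/547.4 = 0.557.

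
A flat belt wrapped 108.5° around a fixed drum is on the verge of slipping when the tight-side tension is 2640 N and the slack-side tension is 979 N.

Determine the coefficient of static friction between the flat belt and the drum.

μ ≈ 0.524

T₂/T₁ = e^{μβ} → μ = ln(T₂/T₁)/β.
β = 108.5° = 1.894 rad.
μ = ln(2640/979)/1.894 = ln(2.697)/1.894 = 0.524.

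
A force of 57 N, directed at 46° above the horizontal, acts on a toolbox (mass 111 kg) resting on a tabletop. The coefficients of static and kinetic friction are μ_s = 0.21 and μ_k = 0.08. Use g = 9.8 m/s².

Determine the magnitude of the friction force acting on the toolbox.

f ≈ 39.6 N

The vertical component of P reduces the normal force: N = m g − P sin α = 1088 − 41 = 1047 N.
For equilibrium, f = P cos α = 57×cos 46° = 39.6 N.
μ_s N = 0.21 × 1047 = 219.8 N.
Since 39.6 N does not exceed the limit, the toolbox stays at rest and f = 39.6 N.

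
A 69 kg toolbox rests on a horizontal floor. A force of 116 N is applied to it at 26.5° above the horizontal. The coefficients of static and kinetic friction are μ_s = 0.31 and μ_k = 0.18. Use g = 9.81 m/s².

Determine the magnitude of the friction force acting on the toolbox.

f ≈ 104 N

N = m g − P sin α = 676.9 − 116×sin 26.5° = 625.1 N.
For equilibrium, f = P cos α = 116×cos 26.5° = 103.8 N.
μ_s N = 0.31 × 625.1 = 193.8 N.
Since 103.8 N does not exceed the limit, the toolbox stays at rest and f = 104 N.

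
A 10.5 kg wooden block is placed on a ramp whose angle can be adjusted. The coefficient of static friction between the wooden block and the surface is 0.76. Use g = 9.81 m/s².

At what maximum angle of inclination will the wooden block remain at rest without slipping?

At the slip threshold, m g sin θ = μ_s · m g cos θ, so tan θ = μ_s.
θ_max = arctan(0.76) = 37.2°.

θ_max ≈ 37.2°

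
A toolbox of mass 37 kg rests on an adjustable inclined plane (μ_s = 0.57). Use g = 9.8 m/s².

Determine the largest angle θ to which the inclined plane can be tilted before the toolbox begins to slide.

At the slip threshold, m g sin θ = μ_s · m g cos θ, so tan θ = μ_s.
θ_max = arctan(0.57) = 29.7°.

θ_max ≈ 29.7°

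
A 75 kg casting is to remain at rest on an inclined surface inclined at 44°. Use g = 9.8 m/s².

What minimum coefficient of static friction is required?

μ_s,min ≈ 0.966

At the slip threshold m g sin θ = μ_s m g cos θ, so μ_s,min = tan θ.
μ_s,min = tan 44° = 0.966.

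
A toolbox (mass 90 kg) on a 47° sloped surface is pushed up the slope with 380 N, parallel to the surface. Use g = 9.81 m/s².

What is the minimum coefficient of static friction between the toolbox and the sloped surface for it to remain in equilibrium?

N = m g cos θ = 602.1 N.
Friction must make up the shortfall along the incline: f = m g sin θ − P = 645.7 − 380 = 265.7 N.
At the threshold f = μ_s N, so μ_s,min = 265.7/602.1 = 0.441.

μ_s,min ≈ 0.441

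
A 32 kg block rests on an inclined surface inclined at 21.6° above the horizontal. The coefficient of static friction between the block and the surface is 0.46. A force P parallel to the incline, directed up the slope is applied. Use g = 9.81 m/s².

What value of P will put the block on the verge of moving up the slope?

At impending motion up the slope, friction acts down-slope at its limit: f = μ_s N.
P is parallel to the surface, so N = m g cos θ = 292 N.
Along the incline: P = m g sin θ + μ_s N = 116 + 0.46×292 = 250 N.

P ≈ 250 N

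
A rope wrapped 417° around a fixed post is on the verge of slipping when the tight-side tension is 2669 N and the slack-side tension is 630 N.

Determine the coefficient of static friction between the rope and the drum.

T₂/T₁ = e^{μβ} → μ = ln(T₂/T₁)/β.
β = 417° = 7.278 rad.
μ = ln(2669/630)/7.278 = ln(4.237)/7.278 = 0.198.

μ ≈ 0.198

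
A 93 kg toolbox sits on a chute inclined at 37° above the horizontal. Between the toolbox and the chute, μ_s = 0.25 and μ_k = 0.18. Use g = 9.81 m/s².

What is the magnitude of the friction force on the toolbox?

The normal reaction is N = m g cos θ = 728.6 N.
Along the slope the weight component is m g sin θ = 549.1 N; friction must supply exactly this, acting up-slope.
Static friction can supply at most μ_s N = 182.2 N.
|549.1| exceeds 182.2 N, so the toolbox slips down-slope; friction is kinetic, f = μ_k N = 0.18×728.6 = 131 N.

f ≈ 131 N (up the incline)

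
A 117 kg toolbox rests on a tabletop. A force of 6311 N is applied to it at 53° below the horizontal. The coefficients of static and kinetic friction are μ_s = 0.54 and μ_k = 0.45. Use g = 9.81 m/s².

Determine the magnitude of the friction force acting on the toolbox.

Vertical equilibrium gives N = m g + P sin α = 6188 N.
For equilibrium, f = P cos α = 6311×cos 53° = 3798 N.
The static-friction limit is μ_s N = 3341 N.
The required friction exceeds μ_s N, so the toolbox moves and f = μ_k N = 2780 N.

f ≈ 2780 N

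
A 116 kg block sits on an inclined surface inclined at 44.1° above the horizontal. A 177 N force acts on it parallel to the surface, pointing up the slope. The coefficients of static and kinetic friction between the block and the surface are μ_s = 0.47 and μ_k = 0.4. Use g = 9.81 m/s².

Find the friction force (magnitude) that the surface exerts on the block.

f ≈ 327 N (up the incline)

Normal force: N = m g cos θ = 116 × 9.81 × cos 44.1° = 817.2 N.
The friction needed for equilibrium is m g sin θ − P = 791.9 − 177 = 614.9 N, measured positive up-slope.
The static-friction ceiling is μ_s N = 0.47 × 817.2 = 384.1 N.
Since |614.9| > 384.1 N, static friction cannot hold it; the block slides down the incline and kinetic friction applies: f = μ_k N = 0.4 × 817.2 = 327 N.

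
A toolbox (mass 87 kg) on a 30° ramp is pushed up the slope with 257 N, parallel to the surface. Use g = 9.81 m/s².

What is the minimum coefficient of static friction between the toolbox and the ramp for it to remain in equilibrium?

N = m g cos θ = 739.1 N.
Friction must make up the shortfall along the incline: f = m g sin θ − P = 426.7 − 257 = 169.7 N.
At the threshold f = μ_s N, so μ_s,min = 169.7/739.1 = 0.23.

μ_s,min ≈ 0.23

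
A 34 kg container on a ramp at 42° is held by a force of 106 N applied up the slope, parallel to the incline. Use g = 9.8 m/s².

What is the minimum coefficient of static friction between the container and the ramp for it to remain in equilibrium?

μ_s,min ≈ 0.472

N = m g cos θ = 247.6 N.
Friction must make up the shortfall along the incline: f = m g sin θ − P = 223 − 106 = 117 N.
At the threshold f = μ_s N, so μ_s,min = 117/247.6 = 0.472.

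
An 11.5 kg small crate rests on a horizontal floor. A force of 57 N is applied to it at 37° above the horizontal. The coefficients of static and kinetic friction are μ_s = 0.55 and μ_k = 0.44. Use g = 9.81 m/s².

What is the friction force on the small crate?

Vertical equilibrium gives N = m g − P sin α = 78.51 N.
The horizontal driving force is P cos α = 45.52 N, so equilibrium needs friction f = 45.52 N.
μ_s N = 0.55 × 78.51 = 43.18 N.
45.52 > 43.18 N → the small crate slides; f = μ_k N = 0.44×78.51 = 34.5 N.

f ≈ 34.5 N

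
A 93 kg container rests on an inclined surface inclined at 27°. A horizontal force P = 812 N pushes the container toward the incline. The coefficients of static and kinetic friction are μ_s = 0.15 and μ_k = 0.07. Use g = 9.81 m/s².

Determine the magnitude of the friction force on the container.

Resolve perpendicular to the incline: N = m g cos θ + P sin θ = 93×9.81×cos 27° + 812×sin 27° = 1182 N.
Parallel to the incline: P cos θ − m g sin θ = 723.5 − 414.2 = 309.3 N; the friction needed to balance this is 309.3 N acting down the slope.
Maximum static friction: μ_s N = 0.15 × 1182 = 177.2 N.
|f_req| = 309.3 > 177.2 N → the container slides up the incline; f = μ_k N = 0.07 × 1182 = 82.7 N.

f ≈ 82.7 N (down the incline)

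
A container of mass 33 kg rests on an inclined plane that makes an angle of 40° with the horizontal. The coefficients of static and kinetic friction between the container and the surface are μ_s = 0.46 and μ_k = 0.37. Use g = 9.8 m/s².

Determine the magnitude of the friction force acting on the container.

Perpendicular to the surface, N = m g cos θ = 33·9.8·cos 40° = 247.7 N.
For equilibrium along the incline, friction must balance the weight component: f = m g sin θ = 207.9 N up the slope.
The static-friction ceiling is μ_s N = 0.46 × 247.7 = 114 N.
Since |207.9| > 114 N, static friction cannot hold it; the container slides down the incline and kinetic friction applies: f = μ_k N = 0.37 × 247.7 = 91.7 N.

f ≈ 91.7 N (up the incline)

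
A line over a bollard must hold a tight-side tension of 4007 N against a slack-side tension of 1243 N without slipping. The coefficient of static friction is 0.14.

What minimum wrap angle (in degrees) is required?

β_min ≈ 479°

T₂/T₁ = e^{μβ} → β = ln(T₂/T₁)/μ.
β = ln(4007/1243)/0.14 = 1.171/0.14 = 8.361 rad.
In degrees: β = 8.361 × 180/π = 479°.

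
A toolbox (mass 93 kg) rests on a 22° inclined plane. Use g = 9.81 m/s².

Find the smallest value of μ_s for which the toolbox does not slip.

At the slip threshold m g sin θ = μ_s m g cos θ, so μ_s,min = tan θ.
μ_s,min = tan 22° = 0.404.

μ_s,min ≈ 0.404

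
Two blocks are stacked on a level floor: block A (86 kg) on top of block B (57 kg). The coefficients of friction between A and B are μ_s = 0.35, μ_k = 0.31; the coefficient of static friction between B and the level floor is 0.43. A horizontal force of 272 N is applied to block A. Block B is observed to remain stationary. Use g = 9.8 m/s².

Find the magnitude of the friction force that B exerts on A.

The normal force B exerts on A is simply A's weight, N₁ = 842.8 N.
Maximum static friction on A from B: μ_s N₁ = 0.35×842.8 = 295 N.
P = 272 N is within that limit, so A and B move together (both at rest); the A–B friction is simply f₁ = P = 272 N.
By Newton's third law B feels 272 N forward from A. With B stationary, the floor's static friction on B balances it: f₂ = 272 N (well within μ_s(m_A+m_B)g = 602.6 N).

f ≈ 272 N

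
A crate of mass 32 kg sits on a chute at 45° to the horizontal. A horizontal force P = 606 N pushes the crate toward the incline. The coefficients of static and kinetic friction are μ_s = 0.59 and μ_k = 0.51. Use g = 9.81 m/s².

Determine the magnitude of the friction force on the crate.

f ≈ 207 N (down the incline)

Normal direction: N = m g cos θ + P sin θ = 650.5 N.
Along the incline, the net driving force (taking up-slope positive) is P cos θ − m g sin θ = 428.5 − 222 = 206.5 N, so equilibrium requires friction f = -206.5 N (down-slope).
Maximum static friction: μ_s N = 0.59 × 650.5 = 383.8 N.
|f_req| = 206.5 ≤ 383.8 N → the crate is in equilibrium; friction equals the required value.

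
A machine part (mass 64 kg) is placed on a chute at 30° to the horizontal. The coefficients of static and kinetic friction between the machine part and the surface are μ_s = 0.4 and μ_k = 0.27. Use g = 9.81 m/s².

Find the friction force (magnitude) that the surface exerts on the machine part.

Perpendicular to the surface, N = m g cos θ = 64·9.81·cos 30° = 543.7 N.
Along the slope the weight component is m g sin θ = 313.9 N; friction must supply exactly this, acting up-slope.
Maximum static friction available: μ_s N = 0.4 × 543.7 = 217.5 N.
Since |313.9| > 217.5 N, static friction cannot hold it; the machine part slides down the incline and kinetic friction applies: f = μ_k N = 0.27 × 543.7 = 147 N.

f ≈ 147 N (up the incline)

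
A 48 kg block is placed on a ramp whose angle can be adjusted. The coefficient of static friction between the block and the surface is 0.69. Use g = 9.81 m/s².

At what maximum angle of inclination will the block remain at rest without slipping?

At the slip threshold, m g sin θ = μ_s · m g cos θ, so tan θ = μ_s.
θ_max = arctan(0.69) = 34.6°.

θ_max ≈ 34.6°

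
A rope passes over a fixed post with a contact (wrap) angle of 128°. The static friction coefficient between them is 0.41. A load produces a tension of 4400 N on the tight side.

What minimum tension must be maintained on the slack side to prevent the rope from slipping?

T_min ≈ 1760 N

Capstan equation at impending slip: T_tight/T_slack = e^{μβ}.
β = 128° = 2.234 rad; e^{μβ} = e^{0.41×2.234} = 2.499.
T_slack = T_tight / e^{μβ} = 4400 / 2.499 = 1760 N.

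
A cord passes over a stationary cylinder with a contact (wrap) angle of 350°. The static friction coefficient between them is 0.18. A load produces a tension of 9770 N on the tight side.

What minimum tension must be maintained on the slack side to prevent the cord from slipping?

Capstan equation at impending slip: T_tight/T_slack = e^{μβ}.
β = 350° = 6.109 rad; e^{μβ} = e^{0.18×6.109} = 3.003.
T_slack = T_tight / e^{μβ} = 9770 / 3.003 = 3250 N.

T_min ≈ 3250 N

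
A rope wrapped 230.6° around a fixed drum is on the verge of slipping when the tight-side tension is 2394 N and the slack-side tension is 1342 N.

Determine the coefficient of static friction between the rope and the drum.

μ ≈ 0.144

T₂/T₁ = e^{μβ} → μ = ln(T₂/T₁)/β.
β = 230.6° = 4.025 rad.
μ = ln(2394/1342)/4.025 = ln(1.784)/4.025 = 0.144.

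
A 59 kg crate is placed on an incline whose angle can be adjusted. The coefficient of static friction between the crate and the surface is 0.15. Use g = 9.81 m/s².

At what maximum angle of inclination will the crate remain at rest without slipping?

At the slip threshold, m g sin θ = μ_s · m g cos θ, so tan θ = μ_s.
θ_max = arctan(0.15) = 8.53°.

θ_max ≈ 8.53°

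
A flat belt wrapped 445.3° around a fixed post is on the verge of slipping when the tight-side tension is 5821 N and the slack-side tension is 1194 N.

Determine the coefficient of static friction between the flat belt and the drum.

μ ≈ 0.204

T₂/T₁ = e^{μβ} → μ = ln(T₂/T₁)/β.
β = 445.3° = 7.772 rad.
μ = ln(5821/1194)/7.772 = ln(4.875)/7.772 = 0.204.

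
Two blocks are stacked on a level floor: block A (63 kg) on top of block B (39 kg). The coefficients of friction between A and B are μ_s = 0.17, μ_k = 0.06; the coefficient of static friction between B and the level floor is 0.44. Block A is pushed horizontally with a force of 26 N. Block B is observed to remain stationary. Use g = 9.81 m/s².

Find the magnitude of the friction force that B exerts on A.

f ≈ 26 N

Normal force at the A–B interface: N₁ = m_A g = 618 N.
So the A–B interface can sustain at most μ_s N₁ = 105.1 N of static friction.
P = 26 N is within that limit, so A and B move together (both at rest); the A–B friction is simply f₁ = P = 26 N.
B experiences an equal 26 N forward from A (third law). B is in equilibrium, so the floor supplies f₂ = 26 N of static friction (limit μ_s(m_A+m_B)g = 440.3 N, not exceeded).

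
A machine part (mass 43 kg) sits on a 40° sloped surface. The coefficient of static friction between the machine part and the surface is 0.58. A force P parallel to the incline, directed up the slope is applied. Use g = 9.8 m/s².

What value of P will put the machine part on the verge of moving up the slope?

P ≈ 458 N

At impending motion up the slope, friction acts down-slope at its limit: f = μ_s N.
P is parallel to the surface, so N = m g cos θ = 323 N.
Along the incline: P = m g sin θ + μ_s N = 271 + 0.58×323 = 458 N.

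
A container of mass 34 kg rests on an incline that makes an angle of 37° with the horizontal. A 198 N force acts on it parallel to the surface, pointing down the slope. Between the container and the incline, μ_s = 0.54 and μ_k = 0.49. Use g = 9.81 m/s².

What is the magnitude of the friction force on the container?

Normal force: N = m g cos θ = 34 × 9.81 × cos 37° = 266.4 N.
Parallel to the incline, ΣF = 0 gives f = m g sin θ + P = 200.7 + 198 = 398.7 N (up-slope positive).
Maximum static friction available: μ_s N = 0.54 × 266.4 = 143.8 N.
|398.7| exceeds 143.8 N, so the container slips down-slope; friction is kinetic, f = μ_k N = 0.49×266.4 = 131 N.

f ≈ 131 N (up the incline)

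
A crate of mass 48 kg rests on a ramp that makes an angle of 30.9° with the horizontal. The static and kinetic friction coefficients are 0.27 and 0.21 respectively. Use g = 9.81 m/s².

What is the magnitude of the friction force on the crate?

f ≈ 84.8 N (up the incline)

Normal force: N = m g cos θ = 48 × 9.81 × cos 30.9° = 404 N.
For equilibrium along the incline, friction must balance the weight component: f = m g sin θ = 241.8 N up the slope.
The static-friction ceiling is μ_s N = 0.27 × 404 = 109.1 N.
Since |241.8| > 109.1 N, static friction cannot hold it; the crate slides down the incline and kinetic friction applies: f = μ_k N = 0.21 × 404 = 84.8 N.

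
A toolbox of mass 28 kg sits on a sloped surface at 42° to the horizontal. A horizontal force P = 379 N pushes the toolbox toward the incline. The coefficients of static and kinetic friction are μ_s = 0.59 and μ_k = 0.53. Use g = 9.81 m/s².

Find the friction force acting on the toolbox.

f ≈ 97.9 N (down the incline)

Resolve perpendicular to the incline: N = m g cos θ + P sin θ = 28×9.81×cos 42° + 379×sin 42° = 457.7 N.
Along the incline, the net driving force (taking up-slope positive) is P cos θ − m g sin θ = 281.7 − 183.8 = 97.86 N, so equilibrium requires friction f = -97.86 N (down-slope).
Maximum static friction: μ_s N = 0.59 × 457.7 = 270.1 N.
Since 97.86 N is within the 270.1 N limit, the toolbox stays put and friction is exactly 97.9 N.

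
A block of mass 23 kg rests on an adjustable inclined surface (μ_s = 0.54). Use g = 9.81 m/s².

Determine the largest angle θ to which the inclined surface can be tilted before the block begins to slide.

At the slip threshold, m g sin θ = μ_s · m g cos θ, so tan θ = μ_s.
θ_max = arctan(0.54) = 28.4°.

θ_max ≈ 28.4°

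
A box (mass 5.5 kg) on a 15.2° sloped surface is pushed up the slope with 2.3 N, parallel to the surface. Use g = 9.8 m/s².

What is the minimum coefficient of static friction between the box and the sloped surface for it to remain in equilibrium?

μ_s,min ≈ 0.227

N = m g cos θ = 52.01 N.
Friction must make up the shortfall along the incline: f = m g sin θ − P = 14.13 − 2.3 = 11.83 N.
At the threshold f = μ_s N, so μ_s,min = 11.83/52.01 = 0.227.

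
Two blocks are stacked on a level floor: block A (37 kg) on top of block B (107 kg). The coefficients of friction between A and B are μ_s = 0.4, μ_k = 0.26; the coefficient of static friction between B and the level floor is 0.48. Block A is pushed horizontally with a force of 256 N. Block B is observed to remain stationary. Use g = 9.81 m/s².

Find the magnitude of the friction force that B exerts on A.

Normal force at the A–B interface: N₁ = m_A g = 363 N.
So the A–B interface can sustain at most μ_s N₁ = 145.2 N of static friction.
Since P = 256 N > 145.2 N, A slides on B; the A–B friction is kinetic: f₁ = μ_k N₁ = 0.26×363 = 94.4 N.
By Newton's third law B feels 94.4 N forward from A. With B stationary, the floor's static friction on B balances it: f₂ = 94.4 N (well within μ_s(m_A+m_B)g = 678.1 N).

f ≈ 94.4 N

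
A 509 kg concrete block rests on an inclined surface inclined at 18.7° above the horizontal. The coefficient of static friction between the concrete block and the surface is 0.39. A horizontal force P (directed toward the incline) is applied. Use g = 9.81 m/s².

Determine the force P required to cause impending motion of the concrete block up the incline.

At impending motion up the slope, friction acts down-slope at its limit: f = μ_s N.
Perpendicular to the incline: N = m g cos θ + P sin θ.
Along the incline: P cos θ = m g sin θ + μ_s N = m g sin θ + μ_s (m g cos θ + P sin θ).
Solving, P (cos θ − μ_s sin θ) = m g (sin θ + μ_s cos θ), so P = 509×9.81×(sin 18.7° + 0.39 cos 18.7°)/(cos 18.7° − 0.39 sin 18.7°) = 4990×0.69/0.8222 = 4190 N.

P ≈ 4190 N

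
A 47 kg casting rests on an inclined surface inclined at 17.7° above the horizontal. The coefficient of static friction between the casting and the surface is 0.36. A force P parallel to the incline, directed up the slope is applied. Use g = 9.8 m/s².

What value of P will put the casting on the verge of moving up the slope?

P ≈ 298 N

At impending motion up the slope, friction acts down-slope at its limit: f = μ_s N.
P is parallel to the surface, so N = m g cos θ = 439 N.
Along the incline: P = m g sin θ + μ_s N = 140 + 0.36×439 = 298 N.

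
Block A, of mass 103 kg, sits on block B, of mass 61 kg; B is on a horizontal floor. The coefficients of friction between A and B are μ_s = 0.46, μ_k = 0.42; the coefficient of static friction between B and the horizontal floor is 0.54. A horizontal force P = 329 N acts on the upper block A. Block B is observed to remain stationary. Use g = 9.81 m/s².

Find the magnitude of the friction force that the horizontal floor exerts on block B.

f ≈ 329 N

The normal force B exerts on A is simply A's weight, N₁ = 1010 N.
Maximum static friction on A from B: μ_s N₁ = 0.46×1010 = 464.8 N.
P = 329 N is within that limit, so A and B move together (both at rest); the A–B friction is simply f₁ = P = 329 N.
By Newton's third law B feels 329 N forward from A. With B stationary, the floor's static friction on B balances it: f₂ = 329 N (well within μ_s(m_A+m_B)g = 868.8 N).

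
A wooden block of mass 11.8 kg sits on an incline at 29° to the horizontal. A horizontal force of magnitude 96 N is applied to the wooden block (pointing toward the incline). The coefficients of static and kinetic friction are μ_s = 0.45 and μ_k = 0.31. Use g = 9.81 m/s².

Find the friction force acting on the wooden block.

f ≈ 27.8 N (down the incline)

Normal direction: N = m g cos θ + P sin θ = 147.8 N.
Along the incline, the net driving force (taking up-slope positive) is P cos θ − m g sin θ = 83.96 − 56.12 = 27.84 N, so equilibrium requires friction f = -27.84 N (down-slope).
The limit of static friction is μ_s N = 66.5 N.
|f_req| = 27.84 ≤ 66.5 N → the wooden block is in equilibrium; friction equals the required value.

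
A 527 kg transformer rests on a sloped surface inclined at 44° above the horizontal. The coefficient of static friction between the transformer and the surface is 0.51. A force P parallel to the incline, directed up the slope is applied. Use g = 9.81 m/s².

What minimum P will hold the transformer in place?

The transformer tends to slide down (tan θ > μ_s), so at the point of impending slip friction acts up-slope at its limit: f = μ_s N.
P is parallel to the surface, so N = m g cos θ = 3720 N.
Along the incline: P + μ_s N = m g sin θ, so P = 3590 − 0.51×3720 = 1690 N.

P_min ≈ 1690 N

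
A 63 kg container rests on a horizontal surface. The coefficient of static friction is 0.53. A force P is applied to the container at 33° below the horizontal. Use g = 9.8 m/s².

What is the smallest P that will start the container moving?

P ≈ 595 N

N = m g + P sin α (the push presses the container into the horizontal surface).
At impending slip, P cos α = μ_s N = μ_s (m g + P sin α).
Solving: P (cos α − μ_s sin α) = μ_s m g → P = 0.53×617/(cos 33° − 0.53 sin 33°) = 327/0.55 = 595 N.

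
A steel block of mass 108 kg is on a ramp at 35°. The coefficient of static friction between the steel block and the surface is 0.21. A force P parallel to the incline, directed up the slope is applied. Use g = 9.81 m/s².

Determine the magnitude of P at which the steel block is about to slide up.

P ≈ 790 N

At impending motion up the slope, friction acts down-slope at its limit: f = μ_s N.
P is parallel to the surface, so N = m g cos θ = 868 N.
Along the incline: P = m g sin θ + μ_s N = 608 + 0.21×868 = 790 N.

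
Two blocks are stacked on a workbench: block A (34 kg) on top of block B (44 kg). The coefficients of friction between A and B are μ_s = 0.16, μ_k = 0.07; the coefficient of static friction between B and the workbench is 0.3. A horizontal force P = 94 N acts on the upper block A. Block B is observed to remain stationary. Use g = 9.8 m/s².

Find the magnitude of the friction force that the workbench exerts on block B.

f ≈ 23.3 N

Normal force at the A–B interface: N₁ = m_A g = 333.2 N.
So the A–B interface can sustain at most μ_s N₁ = 53.31 N of static friction.
Since P = 94 N > 53.31 N, A slides on B; the A–B friction is kinetic: f₁ = μ_k N₁ = 0.07×333.2 = 23.3 N.
By Newton's third law B feels 23.3 N forward from A. With B stationary, the floor's static friction on B balances it: f₂ = 23.3 N (well within μ_s(m_A+m_B)g = 229.3 N).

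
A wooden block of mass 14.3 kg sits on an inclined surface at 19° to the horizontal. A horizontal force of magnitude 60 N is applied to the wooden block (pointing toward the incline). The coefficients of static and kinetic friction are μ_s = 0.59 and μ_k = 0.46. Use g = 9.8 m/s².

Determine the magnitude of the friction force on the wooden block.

f ≈ 11.1 N (down the incline)

The horizontal push has a component P sin θ into the surface, so N = m g cos θ + P sin θ = 132.5 + 19.53 = 152 N.
Along the incline, the net driving force (taking up-slope positive) is P cos θ − m g sin θ = 56.73 − 45.63 = 11.11 N, so equilibrium requires friction f = -11.11 N (down-slope).
Maximum static friction: μ_s N = 0.59 × 152 = 89.7 N.
Since 11.11 N is within the 89.7 N limit, the wooden block stays put and friction is exactly 11.1 N.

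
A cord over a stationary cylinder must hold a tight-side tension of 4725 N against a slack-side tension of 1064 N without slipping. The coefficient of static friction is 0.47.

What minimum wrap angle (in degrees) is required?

T₂/T₁ = e^{μβ} → β = ln(T₂/T₁)/μ.
β = ln(4725/1064)/0.47 = 1.491/0.47 = 3.172 rad.
In degrees: β = 3.172 × 180/π = 182°.

β_min ≈ 182°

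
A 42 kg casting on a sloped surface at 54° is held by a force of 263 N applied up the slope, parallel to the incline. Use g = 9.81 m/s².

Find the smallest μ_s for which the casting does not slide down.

μ_s,min ≈ 0.29

N = m g cos θ = 242.2 N.
Friction must make up the shortfall along the incline: f = m g sin θ − P = 333.3 − 263 = 70.33 N.
At the threshold f = μ_s N, so μ_s,min = 70.33/242.2 = 0.29.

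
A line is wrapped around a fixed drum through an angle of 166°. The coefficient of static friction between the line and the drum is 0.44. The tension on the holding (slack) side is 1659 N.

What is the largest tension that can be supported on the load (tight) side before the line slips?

At impending slip the capstan equation gives T₂/T₁ = e^{μβ} with β in radians.
β = 166° × π/180 = 2.897 rad.
e^{μβ} = e^{0.44×2.897} = 3.578.
T₂ = T₁ · e^{μβ} = 1659 × 3.578 = 5940 N.

T_max ≈ 5940 N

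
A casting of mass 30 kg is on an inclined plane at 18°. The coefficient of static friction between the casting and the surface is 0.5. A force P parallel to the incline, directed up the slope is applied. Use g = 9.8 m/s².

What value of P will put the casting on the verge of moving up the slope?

P ≈ 231 N

At impending motion up the slope, friction acts down-slope at its limit: f = μ_s N.
P is parallel to the surface, so N = m g cos θ = 280 N.
Along the incline: P = m g sin θ + μ_s N = 90.9 + 0.5×280 = 231 N.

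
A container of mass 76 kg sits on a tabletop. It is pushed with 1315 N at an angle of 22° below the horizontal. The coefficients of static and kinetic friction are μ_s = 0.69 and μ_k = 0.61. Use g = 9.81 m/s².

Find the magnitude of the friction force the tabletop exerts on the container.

N = m g + P sin α = 745.6 + 1315×sin 22° = 1238 N.
The horizontal driving force is P cos α = 1219 N, so equilibrium needs friction f = 1219 N.
μ_s N = 0.69 × 1238 = 854.3 N.
The required friction exceeds μ_s N, so the container moves and f = μ_k N = 755 N.

f ≈ 755 N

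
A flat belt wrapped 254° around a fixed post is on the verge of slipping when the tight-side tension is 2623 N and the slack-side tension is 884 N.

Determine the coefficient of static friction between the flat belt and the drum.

μ ≈ 0.245

T₂/T₁ = e^{μβ} → μ = ln(T₂/T₁)/β.
β = 254° = 4.433 rad.
μ = ln(2623/884)/4.433 = ln(2.967)/4.433 = 0.245.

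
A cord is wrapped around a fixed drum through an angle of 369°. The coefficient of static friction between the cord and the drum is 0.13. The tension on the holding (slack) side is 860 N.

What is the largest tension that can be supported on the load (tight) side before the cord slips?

At impending slip the capstan equation gives T₂/T₁ = e^{μβ} with β in radians.
β = 369° × π/180 = 6.44 rad.
e^{μβ} = e^{0.13×6.44} = 2.31.
T₂ = T₁ · e^{μβ} = 860 × 2.31 = 1990 N.

T_max ≈ 1990 N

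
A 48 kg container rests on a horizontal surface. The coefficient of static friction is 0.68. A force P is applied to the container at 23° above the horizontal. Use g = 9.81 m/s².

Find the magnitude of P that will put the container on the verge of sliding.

N = m g − P sin α (the pull lifts the container).
At impending slip, P cos α = μ_s N = μ_s (m g − P sin α).
Solving: P (cos α + μ_s sin α) = μ_s m g → P = 0.68×471/(cos 23° + 0.68 sin 23°) = 320/1.186 = 270 N.

P ≈ 270 N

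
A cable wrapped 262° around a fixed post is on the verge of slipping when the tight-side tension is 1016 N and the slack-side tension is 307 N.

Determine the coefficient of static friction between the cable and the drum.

μ ≈ 0.262

T₂/T₁ = e^{μβ} → μ = ln(T₂/T₁)/β.
β = 262° = 4.573 rad.
μ = ln(1016/307)/4.573 = ln(3.309)/4.573 = 0.262.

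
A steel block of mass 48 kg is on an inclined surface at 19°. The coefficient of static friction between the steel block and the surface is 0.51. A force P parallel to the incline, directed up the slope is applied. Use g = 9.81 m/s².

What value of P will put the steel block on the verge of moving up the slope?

At impending motion up the slope, friction acts down-slope at its limit: f = μ_s N.
P is parallel to the surface, so N = m g cos θ = 445 N.
Along the incline: P = m g sin θ + μ_s N = 153 + 0.51×445 = 380 N.

P ≈ 380 N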